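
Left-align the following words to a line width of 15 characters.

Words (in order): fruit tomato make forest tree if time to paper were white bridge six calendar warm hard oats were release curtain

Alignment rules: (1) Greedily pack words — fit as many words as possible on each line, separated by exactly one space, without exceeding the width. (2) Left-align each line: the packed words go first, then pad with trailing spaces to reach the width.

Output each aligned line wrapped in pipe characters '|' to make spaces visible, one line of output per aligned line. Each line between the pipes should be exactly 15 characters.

Answer: |fruit tomato   |
|make forest    |
|tree if time to|
|paper were     |
|white bridge   |
|six calendar   |
|warm hard oats |
|were release   |
|curtain        |

Derivation:
Line 1: ['fruit', 'tomato'] (min_width=12, slack=3)
Line 2: ['make', 'forest'] (min_width=11, slack=4)
Line 3: ['tree', 'if', 'time', 'to'] (min_width=15, slack=0)
Line 4: ['paper', 'were'] (min_width=10, slack=5)
Line 5: ['white', 'bridge'] (min_width=12, slack=3)
Line 6: ['six', 'calendar'] (min_width=12, slack=3)
Line 7: ['warm', 'hard', 'oats'] (min_width=14, slack=1)
Line 8: ['were', 'release'] (min_width=12, slack=3)
Line 9: ['curtain'] (min_width=7, slack=8)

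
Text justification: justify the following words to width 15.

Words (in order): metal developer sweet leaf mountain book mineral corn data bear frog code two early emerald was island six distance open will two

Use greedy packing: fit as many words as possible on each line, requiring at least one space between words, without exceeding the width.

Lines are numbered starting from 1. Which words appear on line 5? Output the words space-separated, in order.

Answer: data bear frog

Derivation:
Line 1: ['metal', 'developer'] (min_width=15, slack=0)
Line 2: ['sweet', 'leaf'] (min_width=10, slack=5)
Line 3: ['mountain', 'book'] (min_width=13, slack=2)
Line 4: ['mineral', 'corn'] (min_width=12, slack=3)
Line 5: ['data', 'bear', 'frog'] (min_width=14, slack=1)
Line 6: ['code', 'two', 'early'] (min_width=14, slack=1)
Line 7: ['emerald', 'was'] (min_width=11, slack=4)
Line 8: ['island', 'six'] (min_width=10, slack=5)
Line 9: ['distance', 'open'] (min_width=13, slack=2)
Line 10: ['will', 'two'] (min_width=8, slack=7)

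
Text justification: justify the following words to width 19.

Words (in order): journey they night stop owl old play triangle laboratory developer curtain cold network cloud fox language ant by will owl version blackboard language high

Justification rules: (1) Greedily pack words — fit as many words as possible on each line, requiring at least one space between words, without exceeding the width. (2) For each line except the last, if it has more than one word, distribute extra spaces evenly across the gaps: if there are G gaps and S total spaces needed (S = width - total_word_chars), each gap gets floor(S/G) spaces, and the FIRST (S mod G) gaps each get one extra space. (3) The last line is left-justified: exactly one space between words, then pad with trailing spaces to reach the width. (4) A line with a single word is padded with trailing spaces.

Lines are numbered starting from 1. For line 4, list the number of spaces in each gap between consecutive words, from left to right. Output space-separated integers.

Answer: 3

Derivation:
Line 1: ['journey', 'they', 'night'] (min_width=18, slack=1)
Line 2: ['stop', 'owl', 'old', 'play'] (min_width=17, slack=2)
Line 3: ['triangle', 'laboratory'] (min_width=19, slack=0)
Line 4: ['developer', 'curtain'] (min_width=17, slack=2)
Line 5: ['cold', 'network', 'cloud'] (min_width=18, slack=1)
Line 6: ['fox', 'language', 'ant', 'by'] (min_width=19, slack=0)
Line 7: ['will', 'owl', 'version'] (min_width=16, slack=3)
Line 8: ['blackboard', 'language'] (min_width=19, slack=0)
Line 9: ['high'] (min_width=4, slack=15)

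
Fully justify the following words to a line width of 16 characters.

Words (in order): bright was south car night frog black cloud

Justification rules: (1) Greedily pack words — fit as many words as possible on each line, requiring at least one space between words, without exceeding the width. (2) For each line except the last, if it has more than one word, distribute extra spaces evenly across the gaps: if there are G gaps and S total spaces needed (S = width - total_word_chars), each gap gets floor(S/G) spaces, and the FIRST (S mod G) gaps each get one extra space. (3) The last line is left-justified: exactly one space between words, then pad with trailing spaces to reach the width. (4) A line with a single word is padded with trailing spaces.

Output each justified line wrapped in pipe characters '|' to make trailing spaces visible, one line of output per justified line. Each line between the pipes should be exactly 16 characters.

Answer: |bright was south|
|car  night  frog|
|black cloud     |

Derivation:
Line 1: ['bright', 'was', 'south'] (min_width=16, slack=0)
Line 2: ['car', 'night', 'frog'] (min_width=14, slack=2)
Line 3: ['black', 'cloud'] (min_width=11, slack=5)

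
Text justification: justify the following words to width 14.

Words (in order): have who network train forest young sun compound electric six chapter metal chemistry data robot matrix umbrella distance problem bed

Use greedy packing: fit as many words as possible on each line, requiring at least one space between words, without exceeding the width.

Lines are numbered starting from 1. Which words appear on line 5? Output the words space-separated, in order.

Answer: electric six

Derivation:
Line 1: ['have', 'who'] (min_width=8, slack=6)
Line 2: ['network', 'train'] (min_width=13, slack=1)
Line 3: ['forest', 'young'] (min_width=12, slack=2)
Line 4: ['sun', 'compound'] (min_width=12, slack=2)
Line 5: ['electric', 'six'] (min_width=12, slack=2)
Line 6: ['chapter', 'metal'] (min_width=13, slack=1)
Line 7: ['chemistry', 'data'] (min_width=14, slack=0)
Line 8: ['robot', 'matrix'] (min_width=12, slack=2)
Line 9: ['umbrella'] (min_width=8, slack=6)
Line 10: ['distance'] (min_width=8, slack=6)
Line 11: ['problem', 'bed'] (min_width=11, slack=3)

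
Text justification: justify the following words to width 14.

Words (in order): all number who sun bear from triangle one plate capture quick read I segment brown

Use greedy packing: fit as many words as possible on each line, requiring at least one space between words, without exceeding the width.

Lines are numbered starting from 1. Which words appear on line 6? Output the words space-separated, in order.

Line 1: ['all', 'number', 'who'] (min_width=14, slack=0)
Line 2: ['sun', 'bear', 'from'] (min_width=13, slack=1)
Line 3: ['triangle', 'one'] (min_width=12, slack=2)
Line 4: ['plate', 'capture'] (min_width=13, slack=1)
Line 5: ['quick', 'read', 'I'] (min_width=12, slack=2)
Line 6: ['segment', 'brown'] (min_width=13, slack=1)

Answer: segment brown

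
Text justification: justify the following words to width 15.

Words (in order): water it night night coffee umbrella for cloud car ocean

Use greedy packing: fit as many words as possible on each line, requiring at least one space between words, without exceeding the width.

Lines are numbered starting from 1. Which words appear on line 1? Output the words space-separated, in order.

Line 1: ['water', 'it', 'night'] (min_width=14, slack=1)
Line 2: ['night', 'coffee'] (min_width=12, slack=3)
Line 3: ['umbrella', 'for'] (min_width=12, slack=3)
Line 4: ['cloud', 'car', 'ocean'] (min_width=15, slack=0)

Answer: water it night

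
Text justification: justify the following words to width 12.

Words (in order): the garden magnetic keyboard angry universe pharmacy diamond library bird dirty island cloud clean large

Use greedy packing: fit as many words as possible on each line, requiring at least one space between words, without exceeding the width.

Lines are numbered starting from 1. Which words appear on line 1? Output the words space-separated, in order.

Answer: the garden

Derivation:
Line 1: ['the', 'garden'] (min_width=10, slack=2)
Line 2: ['magnetic'] (min_width=8, slack=4)
Line 3: ['keyboard'] (min_width=8, slack=4)
Line 4: ['angry'] (min_width=5, slack=7)
Line 5: ['universe'] (min_width=8, slack=4)
Line 6: ['pharmacy'] (min_width=8, slack=4)
Line 7: ['diamond'] (min_width=7, slack=5)
Line 8: ['library', 'bird'] (min_width=12, slack=0)
Line 9: ['dirty', 'island'] (min_width=12, slack=0)
Line 10: ['cloud', 'clean'] (min_width=11, slack=1)
Line 11: ['large'] (min_width=5, slack=7)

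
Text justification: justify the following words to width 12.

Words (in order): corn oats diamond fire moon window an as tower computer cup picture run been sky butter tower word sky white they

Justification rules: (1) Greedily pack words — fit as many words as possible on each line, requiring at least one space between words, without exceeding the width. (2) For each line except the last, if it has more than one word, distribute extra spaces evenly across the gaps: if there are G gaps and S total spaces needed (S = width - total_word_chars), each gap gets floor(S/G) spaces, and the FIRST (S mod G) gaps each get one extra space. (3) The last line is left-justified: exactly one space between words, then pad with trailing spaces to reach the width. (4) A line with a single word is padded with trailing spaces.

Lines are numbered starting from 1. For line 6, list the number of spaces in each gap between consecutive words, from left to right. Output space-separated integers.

Line 1: ['corn', 'oats'] (min_width=9, slack=3)
Line 2: ['diamond', 'fire'] (min_width=12, slack=0)
Line 3: ['moon', 'window'] (min_width=11, slack=1)
Line 4: ['an', 'as', 'tower'] (min_width=11, slack=1)
Line 5: ['computer', 'cup'] (min_width=12, slack=0)
Line 6: ['picture', 'run'] (min_width=11, slack=1)
Line 7: ['been', 'sky'] (min_width=8, slack=4)
Line 8: ['butter', 'tower'] (min_width=12, slack=0)
Line 9: ['word', 'sky'] (min_width=8, slack=4)
Line 10: ['white', 'they'] (min_width=10, slack=2)

Answer: 2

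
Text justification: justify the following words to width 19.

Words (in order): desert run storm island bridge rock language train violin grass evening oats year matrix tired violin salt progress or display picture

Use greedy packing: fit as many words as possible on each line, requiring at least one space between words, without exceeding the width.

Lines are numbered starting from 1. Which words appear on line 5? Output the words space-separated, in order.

Answer: evening oats year

Derivation:
Line 1: ['desert', 'run', 'storm'] (min_width=16, slack=3)
Line 2: ['island', 'bridge', 'rock'] (min_width=18, slack=1)
Line 3: ['language', 'train'] (min_width=14, slack=5)
Line 4: ['violin', 'grass'] (min_width=12, slack=7)
Line 5: ['evening', 'oats', 'year'] (min_width=17, slack=2)
Line 6: ['matrix', 'tired', 'violin'] (min_width=19, slack=0)
Line 7: ['salt', 'progress', 'or'] (min_width=16, slack=3)
Line 8: ['display', 'picture'] (min_width=15, slack=4)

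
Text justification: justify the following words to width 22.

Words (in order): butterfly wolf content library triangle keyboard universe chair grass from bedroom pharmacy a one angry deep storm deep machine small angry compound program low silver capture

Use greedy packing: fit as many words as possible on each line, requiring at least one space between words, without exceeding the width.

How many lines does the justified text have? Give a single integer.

Line 1: ['butterfly', 'wolf', 'content'] (min_width=22, slack=0)
Line 2: ['library', 'triangle'] (min_width=16, slack=6)
Line 3: ['keyboard', 'universe'] (min_width=17, slack=5)
Line 4: ['chair', 'grass', 'from'] (min_width=16, slack=6)
Line 5: ['bedroom', 'pharmacy', 'a', 'one'] (min_width=22, slack=0)
Line 6: ['angry', 'deep', 'storm', 'deep'] (min_width=21, slack=1)
Line 7: ['machine', 'small', 'angry'] (min_width=19, slack=3)
Line 8: ['compound', 'program', 'low'] (min_width=20, slack=2)
Line 9: ['silver', 'capture'] (min_width=14, slack=8)
Total lines: 9

Answer: 9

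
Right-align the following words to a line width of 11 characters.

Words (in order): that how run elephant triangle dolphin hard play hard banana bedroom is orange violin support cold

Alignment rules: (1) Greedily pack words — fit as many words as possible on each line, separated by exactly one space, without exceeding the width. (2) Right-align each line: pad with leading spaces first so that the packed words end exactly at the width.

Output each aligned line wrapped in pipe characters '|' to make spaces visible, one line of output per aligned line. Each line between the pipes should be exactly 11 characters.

Line 1: ['that', 'how'] (min_width=8, slack=3)
Line 2: ['run'] (min_width=3, slack=8)
Line 3: ['elephant'] (min_width=8, slack=3)
Line 4: ['triangle'] (min_width=8, slack=3)
Line 5: ['dolphin'] (min_width=7, slack=4)
Line 6: ['hard', 'play'] (min_width=9, slack=2)
Line 7: ['hard', 'banana'] (min_width=11, slack=0)
Line 8: ['bedroom', 'is'] (min_width=10, slack=1)
Line 9: ['orange'] (min_width=6, slack=5)
Line 10: ['violin'] (min_width=6, slack=5)
Line 11: ['support'] (min_width=7, slack=4)
Line 12: ['cold'] (min_width=4, slack=7)

Answer: |   that how|
|        run|
|   elephant|
|   triangle|
|    dolphin|
|  hard play|
|hard banana|
| bedroom is|
|     orange|
|     violin|
|    support|
|       cold|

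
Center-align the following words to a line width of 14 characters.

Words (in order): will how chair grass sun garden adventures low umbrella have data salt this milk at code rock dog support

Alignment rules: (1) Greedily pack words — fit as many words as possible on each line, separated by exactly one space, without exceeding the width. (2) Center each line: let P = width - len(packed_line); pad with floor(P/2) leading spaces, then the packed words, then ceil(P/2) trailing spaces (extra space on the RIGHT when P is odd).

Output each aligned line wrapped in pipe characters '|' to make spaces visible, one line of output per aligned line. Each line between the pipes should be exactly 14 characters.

Line 1: ['will', 'how', 'chair'] (min_width=14, slack=0)
Line 2: ['grass', 'sun'] (min_width=9, slack=5)
Line 3: ['garden'] (min_width=6, slack=8)
Line 4: ['adventures', 'low'] (min_width=14, slack=0)
Line 5: ['umbrella', 'have'] (min_width=13, slack=1)
Line 6: ['data', 'salt', 'this'] (min_width=14, slack=0)
Line 7: ['milk', 'at', 'code'] (min_width=12, slack=2)
Line 8: ['rock', 'dog'] (min_width=8, slack=6)
Line 9: ['support'] (min_width=7, slack=7)

Answer: |will how chair|
|  grass sun   |
|    garden    |
|adventures low|
|umbrella have |
|data salt this|
| milk at code |
|   rock dog   |
|   support    |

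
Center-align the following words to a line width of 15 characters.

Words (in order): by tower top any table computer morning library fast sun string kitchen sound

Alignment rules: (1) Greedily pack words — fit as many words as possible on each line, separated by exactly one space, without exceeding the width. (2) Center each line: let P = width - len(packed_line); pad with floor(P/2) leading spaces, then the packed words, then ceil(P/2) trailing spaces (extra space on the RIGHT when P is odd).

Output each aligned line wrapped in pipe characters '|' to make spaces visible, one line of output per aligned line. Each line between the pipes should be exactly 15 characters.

Answer: | by tower top  |
|   any table   |
|   computer    |
|morning library|
|fast sun string|
| kitchen sound |

Derivation:
Line 1: ['by', 'tower', 'top'] (min_width=12, slack=3)
Line 2: ['any', 'table'] (min_width=9, slack=6)
Line 3: ['computer'] (min_width=8, slack=7)
Line 4: ['morning', 'library'] (min_width=15, slack=0)
Line 5: ['fast', 'sun', 'string'] (min_width=15, slack=0)
Line 6: ['kitchen', 'sound'] (min_width=13, slack=2)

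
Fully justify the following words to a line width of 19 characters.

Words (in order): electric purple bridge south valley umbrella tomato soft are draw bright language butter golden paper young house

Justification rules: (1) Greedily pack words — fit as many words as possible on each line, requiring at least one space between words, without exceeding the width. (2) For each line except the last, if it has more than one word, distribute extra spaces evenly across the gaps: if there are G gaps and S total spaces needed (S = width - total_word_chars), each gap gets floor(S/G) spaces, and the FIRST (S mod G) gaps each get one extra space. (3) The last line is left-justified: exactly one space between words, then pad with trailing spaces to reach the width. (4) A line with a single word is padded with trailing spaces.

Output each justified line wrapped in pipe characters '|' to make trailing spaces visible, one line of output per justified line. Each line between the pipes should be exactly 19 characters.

Line 1: ['electric', 'purple'] (min_width=15, slack=4)
Line 2: ['bridge', 'south', 'valley'] (min_width=19, slack=0)
Line 3: ['umbrella', 'tomato'] (min_width=15, slack=4)
Line 4: ['soft', 'are', 'draw'] (min_width=13, slack=6)
Line 5: ['bright', 'language'] (min_width=15, slack=4)
Line 6: ['butter', 'golden', 'paper'] (min_width=19, slack=0)
Line 7: ['young', 'house'] (min_width=11, slack=8)

Answer: |electric     purple|
|bridge south valley|
|umbrella     tomato|
|soft    are    draw|
|bright     language|
|butter golden paper|
|young house        |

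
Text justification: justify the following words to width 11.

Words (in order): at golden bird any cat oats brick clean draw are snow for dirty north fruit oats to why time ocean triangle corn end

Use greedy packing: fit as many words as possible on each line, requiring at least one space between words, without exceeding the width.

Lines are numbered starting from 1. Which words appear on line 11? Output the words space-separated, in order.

Answer: triangle

Derivation:
Line 1: ['at', 'golden'] (min_width=9, slack=2)
Line 2: ['bird', 'any'] (min_width=8, slack=3)
Line 3: ['cat', 'oats'] (min_width=8, slack=3)
Line 4: ['brick', 'clean'] (min_width=11, slack=0)
Line 5: ['draw', 'are'] (min_width=8, slack=3)
Line 6: ['snow', 'for'] (min_width=8, slack=3)
Line 7: ['dirty', 'north'] (min_width=11, slack=0)
Line 8: ['fruit', 'oats'] (min_width=10, slack=1)
Line 9: ['to', 'why', 'time'] (min_width=11, slack=0)
Line 10: ['ocean'] (min_width=5, slack=6)
Line 11: ['triangle'] (min_width=8, slack=3)
Line 12: ['corn', 'end'] (min_width=8, slack=3)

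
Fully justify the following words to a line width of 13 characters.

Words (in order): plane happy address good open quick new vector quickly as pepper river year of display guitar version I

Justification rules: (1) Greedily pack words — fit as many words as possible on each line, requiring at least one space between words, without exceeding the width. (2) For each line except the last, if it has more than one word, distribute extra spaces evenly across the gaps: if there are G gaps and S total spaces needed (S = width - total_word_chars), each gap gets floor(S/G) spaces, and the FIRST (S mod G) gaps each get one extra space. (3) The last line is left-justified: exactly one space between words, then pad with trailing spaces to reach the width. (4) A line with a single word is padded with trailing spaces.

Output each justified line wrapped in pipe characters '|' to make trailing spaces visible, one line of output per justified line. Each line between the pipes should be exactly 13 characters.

Answer: |plane   happy|
|address  good|
|open    quick|
|new    vector|
|quickly    as|
|pepper  river|
|year       of|
|display      |
|guitar       |
|version I    |

Derivation:
Line 1: ['plane', 'happy'] (min_width=11, slack=2)
Line 2: ['address', 'good'] (min_width=12, slack=1)
Line 3: ['open', 'quick'] (min_width=10, slack=3)
Line 4: ['new', 'vector'] (min_width=10, slack=3)
Line 5: ['quickly', 'as'] (min_width=10, slack=3)
Line 6: ['pepper', 'river'] (min_width=12, slack=1)
Line 7: ['year', 'of'] (min_width=7, slack=6)
Line 8: ['display'] (min_width=7, slack=6)
Line 9: ['guitar'] (min_width=6, slack=7)
Line 10: ['version', 'I'] (min_width=9, slack=4)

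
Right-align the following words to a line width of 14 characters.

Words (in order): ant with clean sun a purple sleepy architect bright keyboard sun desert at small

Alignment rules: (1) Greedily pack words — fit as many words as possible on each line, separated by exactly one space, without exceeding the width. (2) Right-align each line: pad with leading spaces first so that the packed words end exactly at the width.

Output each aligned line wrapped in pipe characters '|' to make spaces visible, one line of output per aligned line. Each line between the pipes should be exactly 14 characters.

Answer: |ant with clean|
|  sun a purple|
|        sleepy|
|     architect|
|        bright|
|  keyboard sun|
|     desert at|
|         small|

Derivation:
Line 1: ['ant', 'with', 'clean'] (min_width=14, slack=0)
Line 2: ['sun', 'a', 'purple'] (min_width=12, slack=2)
Line 3: ['sleepy'] (min_width=6, slack=8)
Line 4: ['architect'] (min_width=9, slack=5)
Line 5: ['bright'] (min_width=6, slack=8)
Line 6: ['keyboard', 'sun'] (min_width=12, slack=2)
Line 7: ['desert', 'at'] (min_width=9, slack=5)
Line 8: ['small'] (min_width=5, slack=9)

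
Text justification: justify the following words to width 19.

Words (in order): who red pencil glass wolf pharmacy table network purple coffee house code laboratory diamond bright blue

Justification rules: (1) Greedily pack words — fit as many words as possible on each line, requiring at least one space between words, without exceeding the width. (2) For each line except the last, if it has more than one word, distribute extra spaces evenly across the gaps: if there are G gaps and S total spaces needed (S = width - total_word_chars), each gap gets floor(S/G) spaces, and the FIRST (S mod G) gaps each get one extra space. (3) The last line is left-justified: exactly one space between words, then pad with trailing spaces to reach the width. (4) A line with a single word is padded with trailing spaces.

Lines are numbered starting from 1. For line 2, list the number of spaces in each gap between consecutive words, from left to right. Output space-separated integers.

Answer: 1 1

Derivation:
Line 1: ['who', 'red', 'pencil'] (min_width=14, slack=5)
Line 2: ['glass', 'wolf', 'pharmacy'] (min_width=19, slack=0)
Line 3: ['table', 'network'] (min_width=13, slack=6)
Line 4: ['purple', 'coffee', 'house'] (min_width=19, slack=0)
Line 5: ['code', 'laboratory'] (min_width=15, slack=4)
Line 6: ['diamond', 'bright', 'blue'] (min_width=19, slack=0)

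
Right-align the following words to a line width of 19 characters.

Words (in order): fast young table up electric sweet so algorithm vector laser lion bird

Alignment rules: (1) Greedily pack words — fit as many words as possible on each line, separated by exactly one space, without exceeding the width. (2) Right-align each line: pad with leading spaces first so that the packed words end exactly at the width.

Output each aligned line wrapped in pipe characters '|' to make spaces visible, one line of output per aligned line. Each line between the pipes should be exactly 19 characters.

Line 1: ['fast', 'young', 'table', 'up'] (min_width=19, slack=0)
Line 2: ['electric', 'sweet', 'so'] (min_width=17, slack=2)
Line 3: ['algorithm', 'vector'] (min_width=16, slack=3)
Line 4: ['laser', 'lion', 'bird'] (min_width=15, slack=4)

Answer: |fast young table up|
|  electric sweet so|
|   algorithm vector|
|    laser lion bird|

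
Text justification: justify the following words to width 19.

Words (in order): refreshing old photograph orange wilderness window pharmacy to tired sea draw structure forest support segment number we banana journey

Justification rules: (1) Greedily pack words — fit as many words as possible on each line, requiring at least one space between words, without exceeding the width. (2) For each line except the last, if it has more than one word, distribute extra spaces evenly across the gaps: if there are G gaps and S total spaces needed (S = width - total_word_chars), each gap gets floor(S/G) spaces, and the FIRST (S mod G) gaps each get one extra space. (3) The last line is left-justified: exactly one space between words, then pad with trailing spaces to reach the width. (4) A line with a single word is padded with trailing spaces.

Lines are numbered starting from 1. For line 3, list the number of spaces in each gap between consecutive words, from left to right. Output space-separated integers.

Answer: 3

Derivation:
Line 1: ['refreshing', 'old'] (min_width=14, slack=5)
Line 2: ['photograph', 'orange'] (min_width=17, slack=2)
Line 3: ['wilderness', 'window'] (min_width=17, slack=2)
Line 4: ['pharmacy', 'to', 'tired'] (min_width=17, slack=2)
Line 5: ['sea', 'draw', 'structure'] (min_width=18, slack=1)
Line 6: ['forest', 'support'] (min_width=14, slack=5)
Line 7: ['segment', 'number', 'we'] (min_width=17, slack=2)
Line 8: ['banana', 'journey'] (min_width=14, slack=5)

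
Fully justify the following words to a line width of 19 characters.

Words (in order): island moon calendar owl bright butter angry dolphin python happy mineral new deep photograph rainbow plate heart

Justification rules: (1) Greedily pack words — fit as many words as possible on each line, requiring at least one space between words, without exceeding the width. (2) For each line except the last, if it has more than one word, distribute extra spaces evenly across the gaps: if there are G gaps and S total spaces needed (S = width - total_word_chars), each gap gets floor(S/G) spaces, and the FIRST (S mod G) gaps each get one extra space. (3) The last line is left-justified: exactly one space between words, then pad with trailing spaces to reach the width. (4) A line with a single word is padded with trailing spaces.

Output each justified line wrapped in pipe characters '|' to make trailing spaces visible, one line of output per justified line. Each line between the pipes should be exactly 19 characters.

Answer: |island         moon|
|calendar owl bright|
|butter        angry|
|dolphin      python|
|happy  mineral  new|
|deep     photograph|
|rainbow plate heart|

Derivation:
Line 1: ['island', 'moon'] (min_width=11, slack=8)
Line 2: ['calendar', 'owl', 'bright'] (min_width=19, slack=0)
Line 3: ['butter', 'angry'] (min_width=12, slack=7)
Line 4: ['dolphin', 'python'] (min_width=14, slack=5)
Line 5: ['happy', 'mineral', 'new'] (min_width=17, slack=2)
Line 6: ['deep', 'photograph'] (min_width=15, slack=4)
Line 7: ['rainbow', 'plate', 'heart'] (min_width=19, slack=0)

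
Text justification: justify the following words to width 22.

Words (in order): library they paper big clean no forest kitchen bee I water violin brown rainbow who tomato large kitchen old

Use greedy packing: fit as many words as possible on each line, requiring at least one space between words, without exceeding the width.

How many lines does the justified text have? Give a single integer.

Answer: 6

Derivation:
Line 1: ['library', 'they', 'paper', 'big'] (min_width=22, slack=0)
Line 2: ['clean', 'no', 'forest'] (min_width=15, slack=7)
Line 3: ['kitchen', 'bee', 'I', 'water'] (min_width=19, slack=3)
Line 4: ['violin', 'brown', 'rainbow'] (min_width=20, slack=2)
Line 5: ['who', 'tomato', 'large'] (min_width=16, slack=6)
Line 6: ['kitchen', 'old'] (min_width=11, slack=11)
Total lines: 6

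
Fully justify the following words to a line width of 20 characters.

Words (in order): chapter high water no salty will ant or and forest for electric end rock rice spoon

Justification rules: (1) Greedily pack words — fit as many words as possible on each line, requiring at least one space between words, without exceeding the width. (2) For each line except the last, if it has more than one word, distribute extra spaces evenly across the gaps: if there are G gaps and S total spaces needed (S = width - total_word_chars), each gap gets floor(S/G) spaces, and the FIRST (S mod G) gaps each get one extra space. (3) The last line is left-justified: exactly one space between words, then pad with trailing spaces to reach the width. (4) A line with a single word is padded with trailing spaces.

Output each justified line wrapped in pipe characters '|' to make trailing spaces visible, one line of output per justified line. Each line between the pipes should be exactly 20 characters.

Line 1: ['chapter', 'high', 'water'] (min_width=18, slack=2)
Line 2: ['no', 'salty', 'will', 'ant', 'or'] (min_width=20, slack=0)
Line 3: ['and', 'forest', 'for'] (min_width=14, slack=6)
Line 4: ['electric', 'end', 'rock'] (min_width=17, slack=3)
Line 5: ['rice', 'spoon'] (min_width=10, slack=10)

Answer: |chapter  high  water|
|no salty will ant or|
|and    forest    for|
|electric   end  rock|
|rice spoon          |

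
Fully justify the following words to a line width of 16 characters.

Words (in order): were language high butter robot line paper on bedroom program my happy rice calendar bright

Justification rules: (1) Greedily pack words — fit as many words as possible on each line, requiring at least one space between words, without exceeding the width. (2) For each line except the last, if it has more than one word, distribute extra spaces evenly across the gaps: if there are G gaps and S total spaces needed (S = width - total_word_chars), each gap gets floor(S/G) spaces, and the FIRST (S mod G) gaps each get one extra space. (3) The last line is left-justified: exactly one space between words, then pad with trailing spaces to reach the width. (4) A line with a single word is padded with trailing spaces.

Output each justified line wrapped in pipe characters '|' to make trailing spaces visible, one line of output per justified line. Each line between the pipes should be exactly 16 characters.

Line 1: ['were', 'language'] (min_width=13, slack=3)
Line 2: ['high', 'butter'] (min_width=11, slack=5)
Line 3: ['robot', 'line', 'paper'] (min_width=16, slack=0)
Line 4: ['on', 'bedroom'] (min_width=10, slack=6)
Line 5: ['program', 'my', 'happy'] (min_width=16, slack=0)
Line 6: ['rice', 'calendar'] (min_width=13, slack=3)
Line 7: ['bright'] (min_width=6, slack=10)

Answer: |were    language|
|high      butter|
|robot line paper|
|on       bedroom|
|program my happy|
|rice    calendar|
|bright          |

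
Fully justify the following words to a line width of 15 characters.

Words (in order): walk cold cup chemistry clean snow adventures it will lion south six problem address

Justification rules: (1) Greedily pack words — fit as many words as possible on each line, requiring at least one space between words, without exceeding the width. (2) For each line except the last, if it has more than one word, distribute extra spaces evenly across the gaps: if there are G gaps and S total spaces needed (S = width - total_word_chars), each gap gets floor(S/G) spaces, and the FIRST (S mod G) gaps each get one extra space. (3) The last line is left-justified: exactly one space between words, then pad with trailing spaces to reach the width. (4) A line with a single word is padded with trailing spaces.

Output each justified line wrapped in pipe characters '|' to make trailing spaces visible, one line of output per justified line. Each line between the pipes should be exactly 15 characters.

Line 1: ['walk', 'cold', 'cup'] (min_width=13, slack=2)
Line 2: ['chemistry', 'clean'] (min_width=15, slack=0)
Line 3: ['snow', 'adventures'] (min_width=15, slack=0)
Line 4: ['it', 'will', 'lion'] (min_width=12, slack=3)
Line 5: ['south', 'six'] (min_width=9, slack=6)
Line 6: ['problem', 'address'] (min_width=15, slack=0)

Answer: |walk  cold  cup|
|chemistry clean|
|snow adventures|
|it   will  lion|
|south       six|
|problem address|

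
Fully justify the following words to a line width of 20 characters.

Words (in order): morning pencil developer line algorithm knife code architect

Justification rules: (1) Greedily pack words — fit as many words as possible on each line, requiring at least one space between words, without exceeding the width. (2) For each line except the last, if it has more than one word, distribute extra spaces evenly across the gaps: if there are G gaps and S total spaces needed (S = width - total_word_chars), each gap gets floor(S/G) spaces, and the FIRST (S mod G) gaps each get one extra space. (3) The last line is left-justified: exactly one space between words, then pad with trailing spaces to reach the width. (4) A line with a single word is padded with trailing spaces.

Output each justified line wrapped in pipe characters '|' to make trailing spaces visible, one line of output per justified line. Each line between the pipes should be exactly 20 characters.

Answer: |morning       pencil|
|developer       line|
|algorithm knife code|
|architect           |

Derivation:
Line 1: ['morning', 'pencil'] (min_width=14, slack=6)
Line 2: ['developer', 'line'] (min_width=14, slack=6)
Line 3: ['algorithm', 'knife', 'code'] (min_width=20, slack=0)
Line 4: ['architect'] (min_width=9, slack=11)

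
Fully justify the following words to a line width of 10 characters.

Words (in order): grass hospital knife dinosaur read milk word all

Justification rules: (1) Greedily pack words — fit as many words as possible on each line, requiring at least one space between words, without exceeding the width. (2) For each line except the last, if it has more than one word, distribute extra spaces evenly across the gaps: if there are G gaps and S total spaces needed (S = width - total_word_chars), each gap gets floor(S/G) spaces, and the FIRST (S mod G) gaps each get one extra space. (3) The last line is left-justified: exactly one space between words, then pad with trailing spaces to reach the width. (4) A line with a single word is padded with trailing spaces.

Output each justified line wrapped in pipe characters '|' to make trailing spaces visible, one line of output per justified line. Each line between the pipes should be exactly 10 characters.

Line 1: ['grass'] (min_width=5, slack=5)
Line 2: ['hospital'] (min_width=8, slack=2)
Line 3: ['knife'] (min_width=5, slack=5)
Line 4: ['dinosaur'] (min_width=8, slack=2)
Line 5: ['read', 'milk'] (min_width=9, slack=1)
Line 6: ['word', 'all'] (min_width=8, slack=2)

Answer: |grass     |
|hospital  |
|knife     |
|dinosaur  |
|read  milk|
|word all  |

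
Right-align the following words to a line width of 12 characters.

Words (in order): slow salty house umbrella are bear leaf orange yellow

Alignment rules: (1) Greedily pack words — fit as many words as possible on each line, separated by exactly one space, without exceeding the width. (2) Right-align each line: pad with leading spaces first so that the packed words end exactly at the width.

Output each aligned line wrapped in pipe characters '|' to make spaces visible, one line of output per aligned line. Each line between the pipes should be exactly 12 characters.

Line 1: ['slow', 'salty'] (min_width=10, slack=2)
Line 2: ['house'] (min_width=5, slack=7)
Line 3: ['umbrella', 'are'] (min_width=12, slack=0)
Line 4: ['bear', 'leaf'] (min_width=9, slack=3)
Line 5: ['orange'] (min_width=6, slack=6)
Line 6: ['yellow'] (min_width=6, slack=6)

Answer: |  slow salty|
|       house|
|umbrella are|
|   bear leaf|
|      orange|
|      yellow|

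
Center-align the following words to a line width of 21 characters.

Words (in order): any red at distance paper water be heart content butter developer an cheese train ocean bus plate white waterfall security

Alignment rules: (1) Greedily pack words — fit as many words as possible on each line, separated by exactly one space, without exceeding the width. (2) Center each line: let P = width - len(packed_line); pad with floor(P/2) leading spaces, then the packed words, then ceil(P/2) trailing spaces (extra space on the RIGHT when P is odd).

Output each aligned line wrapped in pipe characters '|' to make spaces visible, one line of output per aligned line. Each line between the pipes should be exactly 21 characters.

Line 1: ['any', 'red', 'at', 'distance'] (min_width=19, slack=2)
Line 2: ['paper', 'water', 'be', 'heart'] (min_width=20, slack=1)
Line 3: ['content', 'butter'] (min_width=14, slack=7)
Line 4: ['developer', 'an', 'cheese'] (min_width=19, slack=2)
Line 5: ['train', 'ocean', 'bus', 'plate'] (min_width=21, slack=0)
Line 6: ['white', 'waterfall'] (min_width=15, slack=6)
Line 7: ['security'] (min_width=8, slack=13)

Answer: | any red at distance |
|paper water be heart |
|   content butter    |
| developer an cheese |
|train ocean bus plate|
|   white waterfall   |
|      security       |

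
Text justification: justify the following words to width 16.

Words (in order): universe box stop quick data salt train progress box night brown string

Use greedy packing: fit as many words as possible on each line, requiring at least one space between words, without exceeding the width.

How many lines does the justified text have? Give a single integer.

Line 1: ['universe', 'box'] (min_width=12, slack=4)
Line 2: ['stop', 'quick', 'data'] (min_width=15, slack=1)
Line 3: ['salt', 'train'] (min_width=10, slack=6)
Line 4: ['progress', 'box'] (min_width=12, slack=4)
Line 5: ['night', 'brown'] (min_width=11, slack=5)
Line 6: ['string'] (min_width=6, slack=10)
Total lines: 6

Answer: 6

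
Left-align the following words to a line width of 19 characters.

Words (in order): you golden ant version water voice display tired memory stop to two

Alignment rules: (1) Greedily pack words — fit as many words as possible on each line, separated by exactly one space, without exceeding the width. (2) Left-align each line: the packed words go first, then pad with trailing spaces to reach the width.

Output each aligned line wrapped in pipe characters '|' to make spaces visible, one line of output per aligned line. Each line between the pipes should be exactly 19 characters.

Line 1: ['you', 'golden', 'ant'] (min_width=14, slack=5)
Line 2: ['version', 'water', 'voice'] (min_width=19, slack=0)
Line 3: ['display', 'tired'] (min_width=13, slack=6)
Line 4: ['memory', 'stop', 'to', 'two'] (min_width=18, slack=1)

Answer: |you golden ant     |
|version water voice|
|display tired      |
|memory stop to two |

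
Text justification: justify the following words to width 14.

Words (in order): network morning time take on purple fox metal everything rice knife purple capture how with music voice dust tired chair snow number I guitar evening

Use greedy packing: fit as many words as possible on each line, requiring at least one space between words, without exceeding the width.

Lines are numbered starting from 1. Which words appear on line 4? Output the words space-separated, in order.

Answer: fox metal

Derivation:
Line 1: ['network'] (min_width=7, slack=7)
Line 2: ['morning', 'time'] (min_width=12, slack=2)
Line 3: ['take', 'on', 'purple'] (min_width=14, slack=0)
Line 4: ['fox', 'metal'] (min_width=9, slack=5)
Line 5: ['everything'] (min_width=10, slack=4)
Line 6: ['rice', 'knife'] (min_width=10, slack=4)
Line 7: ['purple', 'capture'] (min_width=14, slack=0)
Line 8: ['how', 'with', 'music'] (min_width=14, slack=0)
Line 9: ['voice', 'dust'] (min_width=10, slack=4)
Line 10: ['tired', 'chair'] (min_width=11, slack=3)
Line 11: ['snow', 'number', 'I'] (min_width=13, slack=1)
Line 12: ['guitar', 'evening'] (min_width=14, slack=0)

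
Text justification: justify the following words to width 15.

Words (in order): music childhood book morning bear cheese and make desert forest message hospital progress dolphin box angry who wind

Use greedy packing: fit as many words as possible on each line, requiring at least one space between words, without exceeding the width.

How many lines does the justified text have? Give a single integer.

Answer: 9

Derivation:
Line 1: ['music', 'childhood'] (min_width=15, slack=0)
Line 2: ['book', 'morning'] (min_width=12, slack=3)
Line 3: ['bear', 'cheese', 'and'] (min_width=15, slack=0)
Line 4: ['make', 'desert'] (min_width=11, slack=4)
Line 5: ['forest', 'message'] (min_width=14, slack=1)
Line 6: ['hospital'] (min_width=8, slack=7)
Line 7: ['progress'] (min_width=8, slack=7)
Line 8: ['dolphin', 'box'] (min_width=11, slack=4)
Line 9: ['angry', 'who', 'wind'] (min_width=14, slack=1)
Total lines: 9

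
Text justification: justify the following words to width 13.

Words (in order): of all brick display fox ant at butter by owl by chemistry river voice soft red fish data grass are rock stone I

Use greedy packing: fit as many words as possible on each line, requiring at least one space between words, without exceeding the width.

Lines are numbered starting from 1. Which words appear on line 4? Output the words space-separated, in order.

Answer: by owl by

Derivation:
Line 1: ['of', 'all', 'brick'] (min_width=12, slack=1)
Line 2: ['display', 'fox'] (min_width=11, slack=2)
Line 3: ['ant', 'at', 'butter'] (min_width=13, slack=0)
Line 4: ['by', 'owl', 'by'] (min_width=9, slack=4)
Line 5: ['chemistry'] (min_width=9, slack=4)
Line 6: ['river', 'voice'] (min_width=11, slack=2)
Line 7: ['soft', 'red', 'fish'] (min_width=13, slack=0)
Line 8: ['data', 'grass'] (min_width=10, slack=3)
Line 9: ['are', 'rock'] (min_width=8, slack=5)
Line 10: ['stone', 'I'] (min_width=7, slack=6)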